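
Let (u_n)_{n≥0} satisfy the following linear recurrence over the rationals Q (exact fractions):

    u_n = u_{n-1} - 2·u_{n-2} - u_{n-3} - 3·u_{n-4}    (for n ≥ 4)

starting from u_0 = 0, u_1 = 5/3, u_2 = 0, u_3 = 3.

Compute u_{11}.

-317/3

u_4 = 1·3 + -2·0 + -1·5/3 + -3·0 = 4/3
u_5 = 1·4/3 + -2·3 + -1·0 + -3·5/3 = -29/3
u_6 = 1·-29/3 + -2·4/3 + -1·3 + -3·0 = -46/3
u_7 = 1·-46/3 + -2·-29/3 + -1·4/3 + -3·3 = -19/3
u_8 = 1·-19/3 + -2·-46/3 + -1·-29/3 + -3·4/3 = 30
u_9 = 1·30 + -2·-19/3 + -1·-46/3 + -3·-29/3 = 87
u_10 = 1·87 + -2·30 + -1·-19/3 + -3·-46/3 = 238/3
u_11 = 1·238/3 + -2·87 + -1·30 + -3·-19/3 = -317/3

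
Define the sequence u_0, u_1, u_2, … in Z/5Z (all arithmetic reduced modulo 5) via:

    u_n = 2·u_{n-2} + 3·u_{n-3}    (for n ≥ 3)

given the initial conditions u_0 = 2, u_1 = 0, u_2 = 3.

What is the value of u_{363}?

3

u_3 = 0·3 + 2·0 + 3·2 = 1
u_4 = 0·1 + 2·3 + 3·0 = 1
u_5 = 0·1 + 2·1 + 3·3 = 1
u_6 = 0·1 + 2·1 + 3·1 = 0
u_7 = 0·0 + 2·1 + 3·1 = 0
u_8 = 0·0 + 2·0 + 3·1 = 3
u_9 = 0·3 + 2·0 + 3·0 = 0
u_10 = 0·0 + 2·3 + 3·0 = 1
u_11 = 0·1 + 2·0 + 3·3 = 4
u_12 = 0·4 + 2·1 + 3·0 = 2
u_13 = 0·2 + 2·4 + 3·1 = 1
u_14 = 0·1 + 2·2 + 3·4 = 1
u_15 = 0·1 + 2·1 + 3·2 = 3
u_16 = 0·3 + 2·1 + 3·1 = 0
u_17 = 0·0 + 2·3 + 3·1 = 4
u_18 = 0·4 + 2·0 + 3·3 = 4
u_19 = 0·4 + 2·4 + 3·0 = 3
u_20 = 0·3 + 2·4 + 3·4 = 0
u_21 = 0·0 + 2·3 + 3·4 = 3
u_22 = 0·3 + 2·0 + 3·3 = 4
u_23 = 0·4 + 2·3 + 3·0 = 1
u_24 = 0·1 + 2·4 + 3·3 = 2
u_25 = 0·2 + 2·1 + 3·4 = 4
u_26 = 0·4 + 2·2 + 3·1 = 2
u_27 = 0·2 + 2·4 + 3·2 = 4
u_28 = 0·4 + 2·2 + 3·4 = 1
u_29 = 0·1 + 2·4 + 3·2 = 4
u_30 = 0·4 + 2·1 + 3·4 = 4
u_31 = 0·4 + 2·4 + 3·1 = 1
u_32 = 0·1 + 2·4 + 3·4 = 0
u_33 = 0·0 + 2·1 + 3·4 = 4
u_34 = 0·4 + 2·0 + 3·1 = 3
u_35 = 0·3 + 2·4 + 3·0 = 3
u_36 = 0·3 + 2·3 + 3·4 = 3
u_37 = 0·3 + 2·3 + 3·3 = 0
u_38 = 0·0 + 2·3 + 3·3 = 0
u_39 = 0·0 + 2·0 + 3·3 = 4
u_40 = 0·4 + 2·0 + 3·0 = 0
u_41 = 0·0 + 2·4 + 3·0 = 3
u_42 = 0·3 + 2·0 + 3·4 = 2
u_43 = 0·2 + 2·3 + 3·0 = 1
u_44 = 0·1 + 2·2 + 3·3 = 3
u_45 = 0·3 + 2·1 + 3·2 = 3
u_46 = 0·3 + 2·3 + 3·1 = 4
u_47 = 0·4 + 2·3 + 3·3 = 0
u_48 = 0·0 + 2·4 + 3·3 = 2
u_49 = 0·2 + 2·0 + 3·4 = 2
u_50 = 0·2 + 2·2 + 3·0 = 4
u_51 = 0·4 + 2·2 + 3·2 = 0
u_52 = 0·0 + 2·4 + 3·2 = 4
u_53 = 0·4 + 2·0 + 3·4 = 2
u_54 = 0·2 + 2·4 + 3·0 = 3
u_55 = 0·3 + 2·2 + 3·4 = 1
u_56 = 0·1 + 2·3 + 3·2 = 2
u_57 = 0·2 + 2·1 + 3·3 = 1
u_58 = 0·1 + 2·2 + 3·1 = 2
u_59 = 0·2 + 2·1 + 3·2 = 3
u_60 = 0·3 + 2·2 + 3·1 = 2
u_61 = 0·2 + 2·3 + 3·2 = 2
u_62 = 0·2 + 2·2 + 3·3 = 3
u_63 = 0·3 + 2·2 + 3·2 = 0
u_64 = 0·0 + 2·3 + 3·2 = 2
u_65 = 0·2 + 2·0 + 3·3 = 4
u_66 = 0·4 + 2·2 + 3·0 = 4
u_67 = 0·4 + 2·4 + 3·2 = 4
u_68 = 0·4 + 2·4 + 3·4 = 0
u_69 = 0·0 + 2·4 + 3·4 = 0
u_70 = 0·0 + 2·0 + 3·4 = 2
u_71 = 0·2 + 2·0 + 3·0 = 0
u_72 = 0·0 + 2·2 + 3·0 = 4
u_73 = 0·4 + 2·0 + 3·2 = 1
u_74 = 0·1 + 2·4 + 3·0 = 3
u_75 = 0·3 + 2·1 + 3·4 = 4
u_76 = 0·4 + 2·3 + 3·1 = 4
u_77 = 0·4 + 2·4 + 3·3 = 2
u_78 = 0·2 + 2·4 + 3·4 = 0
u_79 = 0·0 + 2·2 + 3·4 = 1
u_80 = 0·1 + 2·0 + 3·2 = 1
u_81 = 0·1 + 2·1 + 3·0 = 2
u_82 = 0·2 + 2·1 + 3·1 = 0
u_83 = 0·0 + 2·2 + 3·1 = 2
u_84 = 0·2 + 2·0 + 3·2 = 1
u_85 = 0·1 + 2·2 + 3·0 = 4
u_86 = 0·4 + 2·1 + 3·2 = 3
u_87 = 0·3 + 2·4 + 3·1 = 1
u_88 = 0·1 + 2·3 + 3·4 = 3
u_89 = 0·3 + 2·1 + 3·3 = 1
u_90 = 0·1 + 2·3 + 3·1 = 4
u_91 = 0·4 + 2·1 + 3·3 = 1
u_92 = 0·1 + 2·4 + 3·1 = 1
u_93 = 0·1 + 2·1 + 3·4 = 4
u_94 = 0·4 + 2·1 + 3·1 = 0
u_95 = 0·0 + 2·4 + 3·1 = 1
u_96 = 0·1 + 2·0 + 3·4 = 2
u_97 = 0·2 + 2·1 + 3·0 = 2
u_98 = 0·2 + 2·2 + 3·1 = 2
u_99 = 0·2 + 2·2 + 3·2 = 0
u_100 = 0·0 + 2·2 + 3·2 = 0
u_101 = 0·0 + 2·0 + 3·2 = 1
u_102 = 0·1 + 2·0 + 3·0 = 0
u_103 = 0·0 + 2·1 + 3·0 = 2
u_104 = 0·2 + 2·0 + 3·1 = 3
u_105 = 0·3 + 2·2 + 3·0 = 4
u_106 = 0·4 + 2·3 + 3·2 = 2
u_107 = 0·2 + 2·4 + 3·3 = 2
u_108 = 0·2 + 2·2 + 3·4 = 1
u_109 = 0·1 + 2·2 + 3·2 = 0
u_110 = 0·0 + 2·1 + 3·2 = 3
u_111 = 0·3 + 2·0 + 3·1 = 3
u_112 = 0·3 + 2·3 + 3·0 = 1
u_113 = 0·1 + 2·3 + 3·3 = 0
u_114 = 0·0 + 2·1 + 3·3 = 1
u_115 = 0·1 + 2·0 + 3·1 = 3
u_116 = 0·3 + 2·1 + 3·0 = 2
u_117 = 0·2 + 2·3 + 3·1 = 4
u_118 = 0·4 + 2·2 + 3·3 = 3
u_119 = 0·3 + 2·4 + 3·2 = 4
u_120 = 0·4 + 2·3 + 3·4 = 3
u_121 = 0·3 + 2·4 + 3·3 = 2
u_122 = 0·2 + 2·3 + 3·4 = 3
u_123 = 0·3 + 2·2 + 3·3 = 3
u_124 = 0·3 + 2·3 + 3·2 = 2
u_125 = 0·2 + 2·3 + 3·3 = 0
u_126 = 0·0 + 2·2 + 3·3 = 3
(u_124, u_125, u_126) = (2, 0, 3) = (u_0, u_1, u_2), so the sequence has period 124.
363 ≡ 115 (mod 124), hence u_363 = u_115 = 3.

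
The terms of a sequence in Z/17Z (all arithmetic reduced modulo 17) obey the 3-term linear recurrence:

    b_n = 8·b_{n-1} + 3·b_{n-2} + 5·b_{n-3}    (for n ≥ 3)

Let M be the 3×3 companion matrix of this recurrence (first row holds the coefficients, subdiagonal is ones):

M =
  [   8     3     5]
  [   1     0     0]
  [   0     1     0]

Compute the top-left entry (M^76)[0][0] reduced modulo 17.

(M^76)[0][0] is the top entry after applying M 76 times to the unit state (1, 0, 0). Equivalently it is h_{78} for the auxiliary sequence (h_n) obeying the same recurrence with h_2 = 1 and h_i = 0 for 0 ≤ i < 2:
h_3 = 8·1 + 3·0 + 5·0 = 8
h_4 = 8·8 + 3·1 + 5·0 = 16
h_5 = 8·16 + 3·8 + 5·1 = 4
h_6 = 8·4 + 3·16 + 5·8 = 1
h_7 = 8·1 + 3·4 + 5·16 = 15
h_8 = 8·15 + 3·1 + 5·4 = 7
h_9 = 8·7 + 3·15 + 5·1 = 4
h_10 = 8·4 + 3·7 + 5·15 = 9
h_11 = 8·9 + 3·4 + 5·7 = 0
h_12 = 8·0 + 3·9 + 5·4 = 13
h_13 = 8·13 + 3·0 + 5·9 = 13
h_14 = 8·13 + 3·13 + 5·0 = 7
h_15 = 8·7 + 3·13 + 5·13 = 7
h_16 = 8·7 + 3·7 + 5·13 = 6
h_17 = 8·6 + 3·7 + 5·7 = 2
h_18 = 8·2 + 3·6 + 5·7 = 1
h_19 = 8·1 + 3·2 + 5·6 = 10
h_20 = 8·10 + 3·1 + 5·2 = 8
h_21 = 8·8 + 3·10 + 5·1 = 14
h_22 = 8·14 + 3·8 + 5·10 = 16
h_23 = 8·16 + 3·14 + 5·8 = 6
h_24 = 8·6 + 3·16 + 5·14 = 13
h_25 = 8·13 + 3·6 + 5·16 = 15
h_26 = 8·15 + 3·13 + 5·6 = 2
h_27 = 8·2 + 3·15 + 5·13 = 7
h_28 = 8·7 + 3·2 + 5·15 = 1
h_29 = 8·1 + 3·7 + 5·2 = 5
h_30 = 8·5 + 3·1 + 5·7 = 10
h_31 = 8·10 + 3·5 + 5·1 = 15
h_32 = 8·15 + 3·10 + 5·5 = 5
h_33 = 8·5 + 3·15 + 5·10 = 16
h_34 = 8·16 + 3·5 + 5·15 = 14
h_35 = 8·14 + 3·16 + 5·5 = 15
h_36 = 8·15 + 3·14 + 5·16 = 4
h_37 = 8·4 + 3·15 + 5·14 = 11
h_38 = 8·11 + 3·4 + 5·15 = 5
h_39 = 8·5 + 3·11 + 5·4 = 8
h_40 = 8·8 + 3·5 + 5·11 = 15
h_41 = 8·15 + 3·8 + 5·5 = 16
h_42 = 8·16 + 3·15 + 5·8 = 9
h_43 = 8·9 + 3·16 + 5·15 = 8
h_44 = 8·8 + 3·9 + 5·16 = 1
h_45 = 8·1 + 3·8 + 5·9 = 9
h_46 = 8·9 + 3·1 + 5·8 = 13
h_47 = 8·13 + 3·9 + 5·1 = 0
h_48 = 8·0 + 3·13 + 5·9 = 16
h_49 = 8·16 + 3·0 + 5·13 = 6
h_50 = 8·6 + 3·16 + 5·0 = 11
h_51 = 8·11 + 3·6 + 5·16 = 16
h_52 = 8·16 + 3·11 + 5·6 = 4
h_53 = 8·4 + 3·16 + 5·11 = 16
h_54 = 8·16 + 3·4 + 5·16 = 16
h_55 = 8·16 + 3·16 + 5·4 = 9
h_56 = 8·9 + 3·16 + 5·16 = 13
h_57 = 8·13 + 3·9 + 5·16 = 7
h_58 = 8·7 + 3·13 + 5·9 = 4
h_59 = 8·4 + 3·7 + 5·13 = 16
h_60 = 8·16 + 3·4 + 5·7 = 5
h_61 = 8·5 + 3·16 + 5·4 = 6
h_62 = 8·6 + 3·5 + 5·16 = 7
h_63 = 8·7 + 3·6 + 5·5 = 14
h_64 = 8·14 + 3·7 + 5·6 = 10
h_65 = 8·10 + 3·14 + 5·7 = 4
h_66 = 8·4 + 3·10 + 5·14 = 13
h_67 = 8·13 + 3·4 + 5·10 = 13
h_68 = 8·13 + 3·13 + 5·4 = 10
h_69 = 8·10 + 3·13 + 5·13 = 14
h_70 = 8·14 + 3·10 + 5·13 = 3
h_71 = 8·3 + 3·14 + 5·10 = 14
h_72 = 8·14 + 3·3 + 5·14 = 4
h_73 = 8·4 + 3·14 + 5·3 = 4
h_74 = 8·4 + 3·4 + 5·14 = 12
h_75 = 8·12 + 3·4 + 5·4 = 9
h_76 = 8·9 + 3·12 + 5·4 = 9
h_77 = 8·9 + 3·9 + 5·12 = 6
h_78 = 8·6 + 3·9 + 5·9 = 1

1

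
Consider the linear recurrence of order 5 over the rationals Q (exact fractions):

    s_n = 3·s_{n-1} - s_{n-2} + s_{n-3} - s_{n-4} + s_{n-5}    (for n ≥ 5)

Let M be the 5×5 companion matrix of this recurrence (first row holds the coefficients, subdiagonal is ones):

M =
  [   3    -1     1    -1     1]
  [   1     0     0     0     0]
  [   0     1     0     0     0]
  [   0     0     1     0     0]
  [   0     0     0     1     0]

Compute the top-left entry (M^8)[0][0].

(M^8)[0][0] is the top entry after applying M 8 times to the unit state (1, 0, 0, 0, 0). Equivalently it is h_{12} for the auxiliary sequence (h_n) obeying the same recurrence with h_4 = 1 and h_i = 0 for 0 ≤ i < 4:
h_5 = 3·1 + -1·0 + 1·0 + -1·0 + 1·0 = 3
h_6 = 3·3 + -1·1 + 1·0 + -1·0 + 1·0 = 8
h_7 = 3·8 + -1·3 + 1·1 + -1·0 + 1·0 = 22
h_8 = 3·22 + -1·8 + 1·3 + -1·1 + 1·0 = 60
h_9 = 3·60 + -1·22 + 1·8 + -1·3 + 1·1 = 164
h_10 = 3·164 + -1·60 + 1·22 + -1·8 + 1·3 = 449
h_11 = 3·449 + -1·164 + 1·60 + -1·22 + 1·8 = 1229
h_12 = 3·1229 + -1·449 + 1·164 + -1·60 + 1·22 = 3364

3364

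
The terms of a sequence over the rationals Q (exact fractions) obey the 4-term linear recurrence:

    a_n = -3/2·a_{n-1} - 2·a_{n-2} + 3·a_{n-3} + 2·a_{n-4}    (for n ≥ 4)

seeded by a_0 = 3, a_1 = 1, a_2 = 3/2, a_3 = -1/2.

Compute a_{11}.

a_4 = -3/2·-1/2 + -2·3/2 + 3·1 + 2·3 = 27/4
a_5 = -3/2·27/4 + -2·-1/2 + 3·3/2 + 2·1 = -21/8
a_6 = -3/2·-21/8 + -2·27/4 + 3·-1/2 + 2·3/2 = -129/16
a_7 = -3/2·-129/16 + -2·-21/8 + 3·27/4 + 2·-1/2 = 1171/32
a_8 = -3/2·1171/32 + -2·-129/16 + 3·-21/8 + 2·27/4 = -2121/64
a_9 = -3/2·-2121/64 + -2·1171/32 + 3·-129/16 + 2·-21/8 = -6773/128
a_10 = -3/2·-6773/128 + -2·-2121/64 + 3·1171/32 + 2·-129/16 = 61263/256
a_11 = -3/2·61263/256 + -2·-6773/128 + 3·-2121/64 + 2·1171/32 = -143037/512

-143037/512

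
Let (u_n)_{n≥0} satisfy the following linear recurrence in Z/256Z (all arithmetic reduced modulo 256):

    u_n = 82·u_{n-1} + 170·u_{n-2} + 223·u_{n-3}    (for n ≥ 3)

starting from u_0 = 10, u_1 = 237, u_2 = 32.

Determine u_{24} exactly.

u_3 = 82·32 + 170·237 + 223·10 = 88
u_4 = 82·88 + 170·32 + 223·237 = 227
u_5 = 82·227 + 170·88 + 223·32 = 6
u_6 = 82·6 + 170·227 + 223·88 = 82
u_7 = 82·82 + 170·6 + 223·227 = 253
u_8 = 82·253 + 170·82 + 223·6 = 184
u_9 = 82·184 + 170·253 + 223·82 = 96
u_10 = 82·96 + 170·184 + 223·253 = 83
u_11 = 82·83 + 170·96 + 223·184 = 158
u_12 = 82·158 + 170·83 + 223·96 = 90
u_13 = 82·90 + 170·158 + 223·83 = 13
u_14 = 82·13 + 170·90 + 223·158 = 144
u_15 = 82·144 + 170·13 + 223·90 = 40
u_16 = 82·40 + 170·144 + 223·13 = 195
u_17 = 82·195 + 170·40 + 223·144 = 118
u_18 = 82·118 + 170·195 + 223·40 = 34
u_19 = 82·34 + 170·118 + 223·195 = 29
u_20 = 82·29 + 170·34 + 223·118 = 168
u_21 = 82·168 + 170·29 + 223·34 = 176
u_22 = 82·176 + 170·168 + 223·29 = 51
u_23 = 82·51 + 170·176 + 223·168 = 142
u_24 = 82·142 + 170·51 + 223·176 = 170

170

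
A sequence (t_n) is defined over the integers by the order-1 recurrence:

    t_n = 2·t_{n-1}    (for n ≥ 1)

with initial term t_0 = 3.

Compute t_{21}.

6291456

t_1 = 2·3 = 6
t_2 = 2·6 = 12
t_3 = 2·12 = 24
t_4 = 2·24 = 48
t_5 = 2·48 = 96
t_6 = 2·96 = 192
t_7 = 2·192 = 384
t_8 = 2·384 = 768
t_9 = 2·768 = 1536
t_10 = 2·1536 = 3072
t_11 = 2·3072 = 6144
t_12 = 2·6144 = 12288
t_13 = 2·12288 = 24576
t_14 = 2·24576 = 49152
t_15 = 2·49152 = 98304
t_16 = 2·98304 = 196608
t_17 = 2·196608 = 393216
t_18 = 2·393216 = 786432
t_19 = 2·786432 = 1572864
t_20 = 2·1572864 = 3145728
t_21 = 2·3145728 = 6291456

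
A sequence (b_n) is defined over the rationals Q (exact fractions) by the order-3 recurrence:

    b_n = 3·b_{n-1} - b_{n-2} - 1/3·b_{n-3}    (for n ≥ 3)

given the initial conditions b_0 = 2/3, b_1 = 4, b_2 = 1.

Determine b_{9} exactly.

-61436/81

b_3 = 3·1 + -1·4 + -1/3·2/3 = -11/9
b_4 = 3·-11/9 + -1·1 + -1/3·4 = -6
b_5 = 3·-6 + -1·-11/9 + -1/3·1 = -154/9
b_6 = 3·-154/9 + -1·-6 + -1/3·-11/9 = -1213/27
b_7 = 3·-1213/27 + -1·-154/9 + -1/3·-6 = -347/3
b_8 = 3·-347/3 + -1·-1213/27 + -1/3·-154/9 = -8002/27
b_9 = 3·-8002/27 + -1·-347/3 + -1/3·-1213/27 = -61436/81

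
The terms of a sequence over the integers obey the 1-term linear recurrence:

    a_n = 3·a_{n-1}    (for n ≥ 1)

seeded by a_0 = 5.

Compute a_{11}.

a_1 = 3·5 = 15
a_2 = 3·15 = 45
a_3 = 3·45 = 135
a_4 = 3·135 = 405
a_5 = 3·405 = 1215
a_6 = 3·1215 = 3645
a_7 = 3·3645 = 10935
a_8 = 3·10935 = 32805
a_9 = 3·32805 = 98415
a_10 = 3·98415 = 295245
a_11 = 3·295245 = 885735

885735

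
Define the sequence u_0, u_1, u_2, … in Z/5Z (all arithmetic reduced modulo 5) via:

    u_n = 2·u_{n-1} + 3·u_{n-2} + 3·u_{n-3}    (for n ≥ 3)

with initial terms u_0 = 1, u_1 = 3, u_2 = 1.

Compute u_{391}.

u_3 = 2·1 + 3·3 + 3·1 = 4
u_4 = 2·4 + 3·1 + 3·3 = 0
u_5 = 2·0 + 3·4 + 3·1 = 0
u_6 = 2·0 + 3·0 + 3·4 = 2
u_7 = 2·2 + 3·0 + 3·0 = 4
u_8 = 2·4 + 3·2 + 3·0 = 4
u_9 = 2·4 + 3·4 + 3·2 = 1
u_10 = 2·1 + 3·4 + 3·4 = 1
u_11 = 2·1 + 3·1 + 3·4 = 2
u_12 = 2·2 + 3·1 + 3·1 = 0
u_13 = 2·0 + 3·2 + 3·1 = 4
u_14 = 2·4 + 3·0 + 3·2 = 4
u_15 = 2·4 + 3·4 + 3·0 = 0
u_16 = 2·0 + 3·4 + 3·4 = 4
u_17 = 2·4 + 3·0 + 3·4 = 0
u_18 = 2·0 + 3·4 + 3·0 = 2
u_19 = 2·2 + 3·0 + 3·4 = 1
u_20 = 2·1 + 3·2 + 3·0 = 3
u_21 = 2·3 + 3·1 + 3·2 = 0
u_22 = 2·0 + 3·3 + 3·1 = 2
u_23 = 2·2 + 3·0 + 3·3 = 3
u_24 = 2·3 + 3·2 + 3·0 = 2
u_25 = 2·2 + 3·3 + 3·2 = 4
u_26 = 2·4 + 3·2 + 3·3 = 3
u_27 = 2·3 + 3·4 + 3·2 = 4
u_28 = 2·4 + 3·3 + 3·4 = 4
u_29 = 2·4 + 3·4 + 3·3 = 4
u_30 = 2·4 + 3·4 + 3·4 = 2
u_31 = 2·2 + 3·4 + 3·4 = 3
u_32 = 2·3 + 3·2 + 3·4 = 4
u_33 = 2·4 + 3·3 + 3·2 = 3
u_34 = 2·3 + 3·4 + 3·3 = 2
u_35 = 2·2 + 3·3 + 3·4 = 0
u_36 = 2·0 + 3·2 + 3·3 = 0
u_37 = 2·0 + 3·0 + 3·2 = 1
u_38 = 2·1 + 3·0 + 3·0 = 2
u_39 = 2·2 + 3·1 + 3·0 = 2
u_40 = 2·2 + 3·2 + 3·1 = 3
u_41 = 2·3 + 3·2 + 3·2 = 3
u_42 = 2·3 + 3·3 + 3·2 = 1
u_43 = 2·1 + 3·3 + 3·3 = 0
u_44 = 2·0 + 3·1 + 3·3 = 2
u_45 = 2·2 + 3·0 + 3·1 = 2
u_46 = 2·2 + 3·2 + 3·0 = 0
u_47 = 2·0 + 3·2 + 3·2 = 2
u_48 = 2·2 + 3·0 + 3·2 = 0
u_49 = 2·0 + 3·2 + 3·0 = 1
u_50 = 2·1 + 3·0 + 3·2 = 3
u_51 = 2·3 + 3·1 + 3·0 = 4
u_52 = 2·4 + 3·3 + 3·1 = 0
u_53 = 2·0 + 3·4 + 3·3 = 1
u_54 = 2·1 + 3·0 + 3·4 = 4
u_55 = 2·4 + 3·1 + 3·0 = 1
u_56 = 2·1 + 3·4 + 3·1 = 2
u_57 = 2·2 + 3·1 + 3·4 = 4
u_58 = 2·4 + 3·2 + 3·1 = 2
u_59 = 2·2 + 3·4 + 3·2 = 2
u_60 = 2·2 + 3·2 + 3·4 = 2
u_61 = 2·2 + 3·2 + 3·2 = 1
u_62 = 2·1 + 3·2 + 3·2 = 4
u_63 = 2·4 + 3·1 + 3·2 = 2
u_64 = 2·2 + 3·4 + 3·1 = 4
u_65 = 2·4 + 3·2 + 3·4 = 1
u_66 = 2·1 + 3·4 + 3·2 = 0
u_67 = 2·0 + 3·1 + 3·4 = 0
u_68 = 2·0 + 3·0 + 3·1 = 3
u_69 = 2·3 + 3·0 + 3·0 = 1
u_70 = 2·1 + 3·3 + 3·0 = 1
u_71 = 2·1 + 3·1 + 3·3 = 4
u_72 = 2·4 + 3·1 + 3·1 = 4
u_73 = 2·4 + 3·4 + 3·1 = 3
u_74 = 2·3 + 3·4 + 3·4 = 0
u_75 = 2·0 + 3·3 + 3·4 = 1
u_76 = 2·1 + 3·0 + 3·3 = 1
u_77 = 2·1 + 3·1 + 3·0 = 0
u_78 = 2·0 + 3·1 + 3·1 = 1
u_79 = 2·1 + 3·0 + 3·1 = 0
u_80 = 2·0 + 3·1 + 3·0 = 3
u_81 = 2·3 + 3·0 + 3·1 = 4
u_82 = 2·4 + 3·3 + 3·0 = 2
u_83 = 2·2 + 3·4 + 3·3 = 0
u_84 = 2·0 + 3·2 + 3·4 = 3
u_85 = 2·3 + 3·0 + 3·2 = 2
u_86 = 2·2 + 3·3 + 3·0 = 3
u_87 = 2·3 + 3·2 + 3·3 = 1
u_88 = 2·1 + 3·3 + 3·2 = 2
u_89 = 2·2 + 3·1 + 3·3 = 1
u_90 = 2·1 + 3·2 + 3·1 = 1
u_91 = 2·1 + 3·1 + 3·2 = 1
u_92 = 2·1 + 3·1 + 3·1 = 3
u_93 = 2·3 + 3·1 + 3·1 = 2
u_94 = 2·2 + 3·3 + 3·1 = 1
u_95 = 2·1 + 3·2 + 3·3 = 2
u_96 = 2·2 + 3·1 + 3·2 = 3
u_97 = 2·3 + 3·2 + 3·1 = 0
u_98 = 2·0 + 3·3 + 3·2 = 0
u_99 = 2·0 + 3·0 + 3·3 = 4
u_100 = 2·4 + 3·0 + 3·0 = 3
u_101 = 2·3 + 3·4 + 3·0 = 3
u_102 = 2·3 + 3·3 + 3·4 = 2
u_103 = 2·2 + 3·3 + 3·3 = 2
u_104 = 2·2 + 3·2 + 3·3 = 4
u_105 = 2·4 + 3·2 + 3·2 = 0
u_106 = 2·0 + 3·4 + 3·2 = 3
u_107 = 2·3 + 3·0 + 3·4 = 3
u_108 = 2·3 + 3·3 + 3·0 = 0
u_109 = 2·0 + 3·3 + 3·3 = 3
u_110 = 2·3 + 3·0 + 3·3 = 0
u_111 = 2·0 + 3·3 + 3·0 = 4
u_112 = 2·4 + 3·0 + 3·3 = 2
u_113 = 2·2 + 3·4 + 3·0 = 1
u_114 = 2·1 + 3·2 + 3·4 = 0
u_115 = 2·0 + 3·1 + 3·2 = 4
u_116 = 2·4 + 3·0 + 3·1 = 1
u_117 = 2·1 + 3·4 + 3·0 = 4
u_118 = 2·4 + 3·1 + 3·4 = 3
u_119 = 2·3 + 3·4 + 3·1 = 1
u_120 = 2·1 + 3·3 + 3·4 = 3
u_121 = 2·3 + 3·1 + 3·3 = 3
u_122 = 2·3 + 3·3 + 3·1 = 3
u_123 = 2·3 + 3·3 + 3·3 = 4
u_124 = 2·4 + 3·3 + 3·3 = 1
u_125 = 2·1 + 3·4 + 3·3 = 3
u_126 = 2·3 + 3·1 + 3·4 = 1
(u_124, u_125, u_126) = (1, 3, 1) = (u_0, u_1, u_2), so the sequence has period 124.
391 ≡ 19 (mod 124), hence u_391 = u_19 = 1.

1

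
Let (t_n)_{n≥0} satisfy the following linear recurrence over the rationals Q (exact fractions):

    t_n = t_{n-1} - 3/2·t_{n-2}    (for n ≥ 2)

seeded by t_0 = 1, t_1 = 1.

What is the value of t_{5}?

t_2 = 1·1 + -3/2·1 = -1/2
t_3 = 1·-1/2 + -3/2·1 = -2
t_4 = 1·-2 + -3/2·-1/2 = -5/4
t_5 = 1·-5/4 + -3/2·-2 = 7/4

7/4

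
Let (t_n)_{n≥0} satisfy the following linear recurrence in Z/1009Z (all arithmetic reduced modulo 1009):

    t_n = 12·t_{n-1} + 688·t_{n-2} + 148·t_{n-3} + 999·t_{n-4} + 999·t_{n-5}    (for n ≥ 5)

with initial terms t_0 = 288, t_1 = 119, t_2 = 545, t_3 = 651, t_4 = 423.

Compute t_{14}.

76

t_5 = 12·423 + 688·651 + 148·545 + 999·119 + 999·288 = 838
t_6 = 12·838 + 688·423 + 148·651 + 999·545 + 999·119 = 305
t_7 = 12·305 + 688·838 + 148·423 + 999·651 + 999·545 = 223
t_8 = 12·223 + 688·305 + 148·838 + 999·423 + 999·651 = 902
t_9 = 12·902 + 688·223 + 148·305 + 999·838 + 999·423 = 23
t_10 = 12·23 + 688·902 + 148·223 + 999·305 + 999·838 = 702
t_11 = 12·702 + 688·23 + 148·902 + 999·223 + 999·305 = 105
t_12 = 12·105 + 688·702 + 148·23 + 999·902 + 999·223 = 142
t_13 = 12·142 + 688·105 + 148·702 + 999·23 + 999·902 = 87
t_14 = 12·87 + 688·142 + 148·105 + 999·702 + 999·23 = 76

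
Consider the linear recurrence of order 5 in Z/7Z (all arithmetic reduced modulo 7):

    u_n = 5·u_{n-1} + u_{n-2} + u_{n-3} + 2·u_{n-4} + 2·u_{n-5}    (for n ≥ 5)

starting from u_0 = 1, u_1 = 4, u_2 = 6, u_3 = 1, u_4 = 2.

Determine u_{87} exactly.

0

u_5 = 5·2 + 1·1 + 1·6 + 2·4 + 2·1 = 6
u_6 = 5·6 + 1·2 + 1·1 + 2·6 + 2·4 = 4
u_7 = 5·4 + 1·6 + 1·2 + 2·1 + 2·6 = 0
u_8 = 5·0 + 1·4 + 1·6 + 2·2 + 2·1 = 2
u_9 = 5·2 + 1·0 + 1·4 + 2·6 + 2·2 = 2
u_10 = 5·2 + 1·2 + 1·0 + 2·4 + 2·6 = 4
u_11 = 5·4 + 1·2 + 1·2 + 2·0 + 2·4 = 4
u_12 = 5·4 + 1·4 + 1·2 + 2·2 + 2·0 = 2
u_13 = 5·2 + 1·4 + 1·4 + 2·2 + 2·2 = 5
u_14 = 5·5 + 1·2 + 1·4 + 2·4 + 2·2 = 1
u_15 = 5·1 + 1·5 + 1·2 + 2·4 + 2·4 = 0
u_16 = 5·0 + 1·1 + 1·5 + 2·2 + 2·4 = 4
u_17 = 5·4 + 1·0 + 1·1 + 2·5 + 2·2 = 0
u_18 = 5·0 + 1·4 + 1·0 + 2·1 + 2·5 = 2
u_19 = 5·2 + 1·0 + 1·4 + 2·0 + 2·1 = 2
u_20 = 5·2 + 1·2 + 1·0 + 2·4 + 2·0 = 6
u_21 = 5·6 + 1·2 + 1·2 + 2·0 + 2·4 = 0
u_22 = 5·0 + 1·6 + 1·2 + 2·2 + 2·0 = 5
u_23 = 5·5 + 1·0 + 1·6 + 2·2 + 2·2 = 4
u_24 = 5·4 + 1·5 + 1·0 + 2·6 + 2·2 = 6
u_25 = 5·6 + 1·4 + 1·5 + 2·0 + 2·6 = 2
u_26 = 5·2 + 1·6 + 1·4 + 2·5 + 2·0 = 2
u_27 = 5·2 + 1·2 + 1·6 + 2·4 + 2·5 = 1
u_28 = 5·1 + 1·2 + 1·2 + 2·6 + 2·4 = 1
u_29 = 5·1 + 1·1 + 1·2 + 2·2 + 2·6 = 3
u_30 = 5·3 + 1·1 + 1·1 + 2·2 + 2·2 = 4
u_31 = 5·4 + 1·3 + 1·1 + 2·1 + 2·2 = 2
u_32 = 5·2 + 1·4 + 1·3 + 2·1 + 2·1 = 0
u_33 = 5·0 + 1·2 + 1·4 + 2·3 + 2·1 = 0
u_34 = 5·0 + 1·0 + 1·2 + 2·4 + 2·3 = 2
u_35 = 5·2 + 1·0 + 1·0 + 2·2 + 2·4 = 1
u_36 = 5·1 + 1·2 + 1·0 + 2·0 + 2·2 = 4
u_37 = 5·4 + 1·1 + 1·2 + 2·0 + 2·0 = 2
u_38 = 5·2 + 1·4 + 1·1 + 2·2 + 2·0 = 5
u_39 = 5·5 + 1·2 + 1·4 + 2·1 + 2·2 = 2
u_40 = 5·2 + 1·5 + 1·2 + 2·4 + 2·1 = 6
u_41 = 5·6 + 1·2 + 1·5 + 2·2 + 2·4 = 0
u_42 = 5·0 + 1·6 + 1·2 + 2·5 + 2·2 = 1
u_43 = 5·1 + 1·0 + 1·6 + 2·2 + 2·5 = 4
u_44 = 5·4 + 1·1 + 1·0 + 2·6 + 2·2 = 2
u_45 = 5·2 + 1·4 + 1·1 + 2·0 + 2·6 = 6
u_46 = 5·6 + 1·2 + 1·4 + 2·1 + 2·0 = 3
u_47 = 5·3 + 1·6 + 1·2 + 2·4 + 2·1 = 5
u_48 = 5·5 + 1·3 + 1·6 + 2·2 + 2·4 = 4
u_49 = 5·4 + 1·5 + 1·3 + 2·6 + 2·2 = 2
u_50 = 5·2 + 1·4 + 1·5 + 2·3 + 2·6 = 2
u_51 = 5·2 + 1·2 + 1·4 + 2·5 + 2·3 = 4
u_52 = 5·4 + 1·2 + 1·2 + 2·4 + 2·5 = 0
u_53 = 5·0 + 1·4 + 1·2 + 2·2 + 2·4 = 4
u_54 = 5·4 + 1·0 + 1·4 + 2·2 + 2·2 = 4
u_55 = 5·4 + 1·4 + 1·0 + 2·4 + 2·2 = 1
u_56 = 5·1 + 1·4 + 1·4 + 2·0 + 2·4 = 0
u_57 = 5·0 + 1·1 + 1·4 + 2·4 + 2·0 = 6
u_58 = 5·6 + 1·0 + 1·1 + 2·4 + 2·4 = 5
u_59 = 5·5 + 1·6 + 1·0 + 2·1 + 2·4 = 6
u_60 = 5·6 + 1·5 + 1·6 + 2·0 + 2·1 = 1
u_61 = 5·1 + 1·6 + 1·5 + 2·6 + 2·0 = 0
u_62 = 5·0 + 1·1 + 1·6 + 2·5 + 2·6 = 1
u_63 = 5·1 + 1·0 + 1·1 + 2·6 + 2·5 = 0
u_64 = 5·0 + 1·1 + 1·0 + 2·1 + 2·6 = 1
u_65 = 5·1 + 1·0 + 1·1 + 2·0 + 2·1 = 1
u_66 = 5·1 + 1·1 + 1·0 + 2·1 + 2·0 = 1
u_67 = 5·1 + 1·1 + 1·1 + 2·0 + 2·1 = 2
u_68 = 5·2 + 1·1 + 1·1 + 2·1 + 2·0 = 0
u_69 = 5·0 + 1·2 + 1·1 + 2·1 + 2·1 = 0
u_70 = 5·0 + 1·0 + 1·2 + 2·1 + 2·1 = 6
u_71 = 5·6 + 1·0 + 1·0 + 2·2 + 2·1 = 1
u_72 = 5·1 + 1·6 + 1·0 + 2·0 + 2·2 = 1
u_73 = 5·1 + 1·1 + 1·6 + 2·0 + 2·0 = 5
u_74 = 5·5 + 1·1 + 1·1 + 2·6 + 2·0 = 4
u_75 = 5·4 + 1·5 + 1·1 + 2·1 + 2·6 = 5
u_76 = 5·5 + 1·4 + 1·5 + 2·1 + 2·1 = 3
u_77 = 5·3 + 1·5 + 1·4 + 2·5 + 2·1 = 1
u_78 = 5·1 + 1·3 + 1·5 + 2·4 + 2·5 = 3
u_79 = 5·3 + 1·1 + 1·3 + 2·5 + 2·4 = 2
u_80 = 5·2 + 1·3 + 1·1 + 2·3 + 2·5 = 2
u_81 = 5·2 + 1·2 + 1·3 + 2·1 + 2·3 = 2
u_82 = 5·2 + 1·2 + 1·2 + 2·3 + 2·1 = 1
u_83 = 5·1 + 1·2 + 1·2 + 2·2 + 2·3 = 5
u_84 = 5·5 + 1·1 + 1·2 + 2·2 + 2·2 = 1
u_85 = 5·1 + 1·5 + 1·1 + 2·2 + 2·2 = 5
u_86 = 5·5 + 1·1 + 1·5 + 2·1 + 2·2 = 2
u_87 = 5·2 + 1·5 + 1·1 + 2·5 + 2·1 = 0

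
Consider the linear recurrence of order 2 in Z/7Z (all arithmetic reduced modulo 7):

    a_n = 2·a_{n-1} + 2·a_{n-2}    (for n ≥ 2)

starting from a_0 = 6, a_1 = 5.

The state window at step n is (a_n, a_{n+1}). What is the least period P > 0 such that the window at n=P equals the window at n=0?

48

n=0: window = (6, 5)
n=1: window = (5, 1)
n=2: window = (1, 5)
n=3: window = (5, 5)
n=4: window = (5, 6)
n=5: window = (6, 1)
n=6: window = (1, 0)
n=7: window = (0, 2)
n=8: window = (2, 4)
n=9: window = (4, 5)
n=10: window = (5, 4)
n=11: window = (4, 4)
n=12: window = (4, 2)
n=13: window = (2, 5)
n=14: window = (5, 0)
n=15: window = (0, 3)
n=16: window = (3, 6)
n=17: window = (6, 4)
n=18: window = (4, 6)
n=19: window = (6, 6)
n=20: window = (6, 3)
n=21: window = (3, 4)
n=22: window = (4, 0)
n=23: window = (0, 1)
n=24: window = (1, 2)
n=25: window = (2, 6)
n=26: window = (6, 2)
n=27: window = (2, 2)
n=28: window = (2, 1)
n=29: window = (1, 6)
n=30: window = (6, 0)
n=31: window = (0, 5)
n=32: window = (5, 3)
n=33: window = (3, 2)
n=34: window = (2, 3)
n=35: window = (3, 3)
n=36: window = (3, 5)
n=37: window = (5, 2)
n=38: window = (2, 0)
n=39: window = (0, 4)
n=40: window = (4, 1)
…
n=46: window = (3, 0)
n=47: window = (0, 6)
n=48: window = (6, 5)
window at n=48 equals window at n=0 → period = 48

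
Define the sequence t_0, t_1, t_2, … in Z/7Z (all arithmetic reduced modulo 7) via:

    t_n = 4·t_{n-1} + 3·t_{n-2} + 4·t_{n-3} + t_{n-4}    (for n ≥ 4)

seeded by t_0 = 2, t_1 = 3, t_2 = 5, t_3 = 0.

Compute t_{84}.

2

t_4 = 4·0 + 3·5 + 4·3 + 1·2 = 1
t_5 = 4·1 + 3·0 + 4·5 + 1·3 = 6
t_6 = 4·6 + 3·1 + 4·0 + 1·5 = 4
t_7 = 4·4 + 3·6 + 4·1 + 1·0 = 3
t_8 = 4·3 + 3·4 + 4·6 + 1·1 = 0
t_9 = 4·0 + 3·3 + 4·4 + 1·6 = 3
t_10 = 4·3 + 3·0 + 4·3 + 1·4 = 0
t_11 = 4·0 + 3·3 + 4·0 + 1·3 = 5
t_12 = 4·5 + 3·0 + 4·3 + 1·0 = 4
t_13 = 4·4 + 3·5 + 4·0 + 1·3 = 6
t_14 = 4·6 + 3·4 + 4·5 + 1·0 = 0
t_15 = 4·0 + 3·6 + 4·4 + 1·5 = 4
t_16 = 4·4 + 3·0 + 4·6 + 1·4 = 2
t_17 = 4·2 + 3·4 + 4·0 + 1·6 = 5
t_18 = 4·5 + 3·2 + 4·4 + 1·0 = 0
t_19 = 4·0 + 3·5 + 4·2 + 1·4 = 6
t_20 = 4·6 + 3·0 + 4·5 + 1·2 = 4
t_21 = 4·4 + 3·6 + 4·0 + 1·5 = 4
t_22 = 4·4 + 3·4 + 4·6 + 1·0 = 3
t_23 = 4·3 + 3·4 + 4·4 + 1·6 = 4
t_24 = 4·4 + 3·3 + 4·4 + 1·4 = 3
t_25 = 4·3 + 3·4 + 4·3 + 1·4 = 5
t_26 = 4·5 + 3·3 + 4·4 + 1·3 = 6
t_27 = 4·6 + 3·5 + 4·3 + 1·4 = 6
t_28 = 4·6 + 3·6 + 4·5 + 1·3 = 2
t_29 = 4·2 + 3·6 + 4·6 + 1·5 = 6
t_30 = 4·6 + 3·2 + 4·6 + 1·6 = 4
t_31 = 4·4 + 3·6 + 4·2 + 1·6 = 6
t_32 = 4·6 + 3·4 + 4·6 + 1·2 = 6
t_33 = 4·6 + 3·6 + 4·4 + 1·6 = 1
t_34 = 4·1 + 3·6 + 4·6 + 1·4 = 1
t_35 = 4·1 + 3·1 + 4·6 + 1·6 = 2
t_36 = 4·2 + 3·1 + 4·1 + 1·6 = 0
t_37 = 4·0 + 3·2 + 4·1 + 1·1 = 4
t_38 = 4·4 + 3·0 + 4·2 + 1·1 = 4
t_39 = 4·4 + 3·4 + 4·0 + 1·2 = 2
t_40 = 4·2 + 3·4 + 4·4 + 1·0 = 1
t_41 = 4·1 + 3·2 + 4·4 + 1·4 = 2
t_42 = 4·2 + 3·1 + 4·2 + 1·4 = 2
t_43 = 4·2 + 3·2 + 4·1 + 1·2 = 6
t_44 = 4·6 + 3·2 + 4·2 + 1·1 = 4
t_45 = 4·4 + 3·6 + 4·2 + 1·2 = 2
t_46 = 4·2 + 3·4 + 4·6 + 1·2 = 4
t_47 = 4·4 + 3·2 + 4·4 + 1·6 = 2
t_48 = 4·2 + 3·4 + 4·2 + 1·4 = 4
t_49 = 4·4 + 3·2 + 4·4 + 1·2 = 5
t_50 = 4·5 + 3·4 + 4·2 + 1·4 = 2
t_51 = 4·2 + 3·5 + 4·4 + 1·2 = 6
t_52 = 4·6 + 3·2 + 4·5 + 1·4 = 5
t_53 = 4·5 + 3·6 + 4·2 + 1·5 = 2
t_54 = 4·2 + 3·5 + 4·6 + 1·2 = 0
t_55 = 4·0 + 3·2 + 4·5 + 1·6 = 4
t_56 = 4·4 + 3·0 + 4·2 + 1·5 = 1
t_57 = 4·1 + 3·4 + 4·0 + 1·2 = 4
t_58 = 4·4 + 3·1 + 4·4 + 1·0 = 0
t_59 = 4·0 + 3·4 + 4·1 + 1·4 = 6
t_60 = 4·6 + 3·0 + 4·4 + 1·1 = 6
t_61 = 4·6 + 3·6 + 4·0 + 1·4 = 4
t_62 = 4·4 + 3·6 + 4·6 + 1·0 = 2
t_63 = 4·2 + 3·4 + 4·6 + 1·6 = 1
t_64 = 4·1 + 3·2 + 4·4 + 1·6 = 4
t_65 = 4·4 + 3·1 + 4·2 + 1·4 = 3
t_66 = 4·3 + 3·4 + 4·1 + 1·2 = 2
t_67 = 4·2 + 3·3 + 4·4 + 1·1 = 6
t_68 = 4·6 + 3·2 + 4·3 + 1·4 = 4
t_69 = 4·4 + 3·6 + 4·2 + 1·3 = 3
t_70 = 4·3 + 3·4 + 4·6 + 1·2 = 1
t_71 = 4·1 + 3·3 + 4·4 + 1·6 = 0
t_72 = 4·0 + 3·1 + 4·3 + 1·4 = 5
t_73 = 4·5 + 3·0 + 4·1 + 1·3 = 6
t_74 = 4·6 + 3·5 + 4·0 + 1·1 = 5
t_75 = 4·5 + 3·6 + 4·5 + 1·0 = 2
t_76 = 4·2 + 3·5 + 4·6 + 1·5 = 3
t_77 = 4·3 + 3·2 + 4·5 + 1·6 = 2
t_78 = 4·2 + 3·3 + 4·2 + 1·5 = 2
t_79 = 4·2 + 3·2 + 4·3 + 1·2 = 0
t_80 = 4·0 + 3·2 + 4·2 + 1·3 = 3
t_81 = 4·3 + 3·0 + 4·2 + 1·2 = 1
t_82 = 4·1 + 3·3 + 4·0 + 1·2 = 1
t_83 = 4·1 + 3·1 + 4·3 + 1·0 = 5
t_84 = 4·5 + 3·1 + 4·1 + 1·3 = 2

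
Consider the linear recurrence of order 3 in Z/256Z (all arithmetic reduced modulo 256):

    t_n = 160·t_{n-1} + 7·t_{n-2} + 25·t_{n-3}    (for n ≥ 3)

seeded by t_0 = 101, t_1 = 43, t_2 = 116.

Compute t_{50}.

t_3 = 160·116 + 7·43 + 25·101 = 138
t_4 = 160·138 + 7·116 + 25·43 = 159
t_5 = 160·159 + 7·138 + 25·116 = 122
t_6 = 160·122 + 7·159 + 25·138 = 19
t_7 = 160·19 + 7·122 + 25·159 = 189
t_8 = 160·189 + 7·19 + 25·122 = 143
t_9 = 160·143 + 7·189 + 25·19 = 102
t_10 = 160·102 + 7·143 + 25·189 = 30
t_11 = 160·30 + 7·102 + 25·143 = 129
t_12 = 160·129 + 7·30 + 25·102 = 104
t_13 = 160·104 + 7·129 + 25·30 = 117
t_14 = 160·117 + 7·104 + 25·129 = 145
t_15 = 160·145 + 7·117 + 25·104 = 251
t_16 = 160·251 + 7·145 + 25·117 = 68
t_17 = 160·68 + 7·251 + 25·145 = 134
t_18 = 160·134 + 7·68 + 25·251 = 31
t_19 = 160·31 + 7·134 + 25·68 = 174
t_20 = 160·174 + 7·31 + 25·134 = 175
t_21 = 160·175 + 7·174 + 25·31 = 41
t_22 = 160·41 + 7·175 + 25·174 = 103
t_23 = 160·103 + 7·41 + 25·175 = 150
t_24 = 160·150 + 7·103 + 25·41 = 146
t_25 = 160·146 + 7·150 + 25·103 = 105
t_26 = 160·105 + 7·146 + 25·150 = 68
t_27 = 160·68 + 7·105 + 25·146 = 161
t_28 = 160·161 + 7·68 + 25·105 = 189
t_29 = 160·189 + 7·161 + 25·68 = 43
t_30 = 160·43 + 7·189 + 25·161 = 196
t_31 = 160·196 + 7·43 + 25·189 = 34
t_32 = 160·34 + 7·196 + 25·43 = 207
t_33 = 160·207 + 7·34 + 25·196 = 114
t_34 = 160·114 + 7·207 + 25·34 = 59
t_35 = 160·59 + 7·114 + 25·207 = 53
t_36 = 160·53 + 7·59 + 25·114 = 223
t_37 = 160·223 + 7·53 + 25·59 = 150
t_38 = 160·150 + 7·223 + 25·53 = 6
t_39 = 160·6 + 7·150 + 25·223 = 161
t_40 = 160·161 + 7·6 + 25·150 = 112
t_41 = 160·112 + 7·161 + 25·6 = 253
t_42 = 160·253 + 7·112 + 25·161 = 233
t_43 = 160·233 + 7·253 + 25·112 = 123
t_44 = 160·123 + 7·233 + 25·253 = 244
t_45 = 160·244 + 7·123 + 25·233 = 158
t_46 = 160·158 + 7·244 + 25·123 = 111
t_47 = 160·111 + 7·158 + 25·244 = 134
t_48 = 160·134 + 7·111 + 25·158 = 55
t_49 = 160·55 + 7·134 + 25·111 = 225
t_50 = 160·225 + 7·55 + 25·134 = 55

55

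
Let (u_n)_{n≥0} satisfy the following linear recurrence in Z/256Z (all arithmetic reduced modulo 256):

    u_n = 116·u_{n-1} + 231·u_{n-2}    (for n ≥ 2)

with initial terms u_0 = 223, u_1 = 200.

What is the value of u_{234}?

u_2 = 116·200 + 231·223 = 217
u_3 = 116·217 + 231·200 = 204
u_4 = 116·204 + 231·217 = 63
u_5 = 116·63 + 231·204 = 160
u_6 = 116·160 + 231·63 = 89
u_7 = 116·89 + 231·160 = 180
Continuing the recurrence:
  u_8 = 223;  u_9 = 120;  u_10 = 153;  u_11 = 156;  u_12 = 191;  u_13 = 80
  u_14 = 153;  u_15 = 132;  u_16 = 223;  u_17 = 40;  u_18 = 89;  u_19 = 108
  u_20 = 63;  u_21 = 0;  u_22 = 217;  u_23 = 84;  u_24 = 223;  u_25 = 216
  u_26 = 25;  u_27 = 60;  u_28 = 191;  u_29 = 176;  u_30 = 25;  u_31 = 36
  u_32 = 223;  u_33 = 136;  u_34 = 217;  u_35 = 12;  u_36 = 63;  u_37 = 96
  u_38 = 89;  u_39 = 244;  u_40 = 223;  u_41 = 56;  u_42 = 153;  u_43 = 220
  u_44 = 191;  u_45 = 16;  u_46 = 153;  u_47 = 196;  u_48 = 223;  u_49 = 232
  u_50 = 89;  u_51 = 172;  u_52 = 63;  u_53 = 192;  u_54 = 217;  u_55 = 148
  u_56 = 223;  u_57 = 152;  u_58 = 25;  u_59 = 124;  u_60 = 191;  u_61 = 112
  u_62 = 25;  u_63 = 100;  u_64 = 223;  u_65 = 72;  u_66 = 217;  u_67 = 76
  u_68 = 63;  u_69 = 32;  u_70 = 89;  u_71 = 52;  u_72 = 223;  u_73 = 248
  u_74 = 153;  u_75 = 28;  u_76 = 191;  u_77 = 208;  u_78 = 153;  u_79 = 4
  u_80 = 223;  u_81 = 168;  u_82 = 89;  u_83 = 236;  u_84 = 63;  u_85 = 128
  u_86 = 217;  u_87 = 212;  u_88 = 223;  u_89 = 88;  u_90 = 25;  u_91 = 188
  u_92 = 191;  u_93 = 48;  u_94 = 25;  u_95 = 164;  u_96 = 223;  u_97 = 8
  u_98 = 217;  u_99 = 140;  u_100 = 63;  u_101 = 224;  u_102 = 89;  u_103 = 116
  u_104 = 223;  u_105 = 184;  u_106 = 153;  u_107 = 92;  u_108 = 191;  u_109 = 144
  u_110 = 153;  u_111 = 68;  u_112 = 223;  u_113 = 104;  u_114 = 89;  u_115 = 44
  u_116 = 63;  u_117 = 64;  u_118 = 217;  u_119 = 20;  u_120 = 223;  u_121 = 24
  u_122 = 25;  u_123 = 252;  u_124 = 191;  u_125 = 240;  u_126 = 25;  u_127 = 228
  u_128 = 223;  u_129 = 200;  u_130 = 217;  u_131 = 204;  u_132 = 63;  u_133 = 160
  u_134 = 89;  u_135 = 180;  u_136 = 223;  u_137 = 120;  u_138 = 153;  u_139 = 156
  u_140 = 191;  u_141 = 80;  u_142 = 153;  u_143 = 132;  u_144 = 223;  u_145 = 40
  u_146 = 89;  u_147 = 108;  u_148 = 63;  u_149 = 0;  u_150 = 217;  u_151 = 84
  u_152 = 223;  u_153 = 216;  u_154 = 25;  u_155 = 60;  u_156 = 191;  u_157 = 176
  u_158 = 25;  u_159 = 36;  u_160 = 223;  u_161 = 136;  u_162 = 217;  u_163 = 12
  u_164 = 63;  u_165 = 96;  u_166 = 89;  u_167 = 244;  u_168 = 223;  u_169 = 56
  u_170 = 153;  u_171 = 220;  u_172 = 191;  u_173 = 16;  u_174 = 153;  u_175 = 196
  u_176 = 223;  u_177 = 232;  u_178 = 89;  u_179 = 172;  u_180 = 63;  u_181 = 192
  u_182 = 217;  u_183 = 148;  u_184 = 223;  u_185 = 152;  u_186 = 25;  u_187 = 124
  u_188 = 191;  u_189 = 112;  u_190 = 25;  u_191 = 100;  u_192 = 223;  u_193 = 72
  u_194 = 217;  u_195 = 76;  u_196 = 63;  u_197 = 32;  u_198 = 89;  u_199 = 52
  u_200 = 223;  u_201 = 248;  u_202 = 153;  u_203 = 28;  u_204 = 191;  u_205 = 208
  u_206 = 153;  u_207 = 4;  u_208 = 223;  u_209 = 168;  u_210 = 89;  u_211 = 236
  u_212 = 63;  u_213 = 128;  u_214 = 217;  u_215 = 212;  u_216 = 223;  u_217 = 88
  u_218 = 25;  u_219 = 188;  u_220 = 191;  u_221 = 48;  u_222 = 25;  u_223 = 164
  u_224 = 223;  u_225 = 8;  u_226 = 217;  u_227 = 140;  u_228 = 63;  u_229 = 224
  u_230 = 89;  u_231 = 116;  u_232 = 223
u_233 = 116·223 + 231·116 = 184
u_234 = 116·184 + 231·223 = 153

153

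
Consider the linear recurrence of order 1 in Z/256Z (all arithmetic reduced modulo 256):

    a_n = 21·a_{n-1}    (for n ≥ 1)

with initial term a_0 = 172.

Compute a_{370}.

a_1 = 21·172 = 28
a_2 = 21·28 = 76
a_3 = 21·76 = 60
a_4 = 21·60 = 236
a_5 = 21·236 = 92
a_6 = 21·92 = 140
a_7 = 21·140 = 124
a_8 = 21·124 = 44
a_9 = 21·44 = 156
a_10 = 21·156 = 204
a_11 = 21·204 = 188
a_12 = 21·188 = 108
a_13 = 21·108 = 220
a_14 = 21·220 = 12
a_15 = 21·12 = 252
a_16 = 21·252 = 172
(a_16) = (172) = (a_0), so the sequence has period 16.
370 ≡ 2 (mod 16), hence a_370 = a_2 = 76.

76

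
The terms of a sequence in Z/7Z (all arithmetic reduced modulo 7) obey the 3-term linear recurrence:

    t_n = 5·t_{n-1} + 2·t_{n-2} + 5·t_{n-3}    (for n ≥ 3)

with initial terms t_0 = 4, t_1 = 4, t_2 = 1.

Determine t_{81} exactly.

t_3 = 5·1 + 2·4 + 5·4 = 5
t_4 = 5·5 + 2·1 + 5·4 = 5
t_5 = 5·5 + 2·5 + 5·1 = 5
t_6 = 5·5 + 2·5 + 5·5 = 4
t_7 = 5·4 + 2·5 + 5·5 = 6
t_8 = 5·6 + 2·4 + 5·5 = 0
t_9 = 5·0 + 2·6 + 5·4 = 4
t_10 = 5·4 + 2·0 + 5·6 = 1
t_11 = 5·1 + 2·4 + 5·0 = 6
t_12 = 5·6 + 2·1 + 5·4 = 3
t_13 = 5·3 + 2·6 + 5·1 = 4
t_14 = 5·4 + 2·3 + 5·6 = 0
t_15 = 5·0 + 2·4 + 5·3 = 2
t_16 = 5·2 + 2·0 + 5·4 = 2
t_17 = 5·2 + 2·2 + 5·0 = 0
t_18 = 5·0 + 2·2 + 5·2 = 0
t_19 = 5·0 + 2·0 + 5·2 = 3
t_20 = 5·3 + 2·0 + 5·0 = 1
t_21 = 5·1 + 2·3 + 5·0 = 4
t_22 = 5·4 + 2·1 + 5·3 = 2
t_23 = 5·2 + 2·4 + 5·1 = 2
t_24 = 5·2 + 2·2 + 5·4 = 6
t_25 = 5·6 + 2·2 + 5·2 = 2
t_26 = 5·2 + 2·6 + 5·2 = 4
t_27 = 5·4 + 2·2 + 5·6 = 5
t_28 = 5·5 + 2·4 + 5·2 = 1
t_29 = 5·1 + 2·5 + 5·4 = 0
t_30 = 5·0 + 2·1 + 5·5 = 6
t_31 = 5·6 + 2·0 + 5·1 = 0
t_32 = 5·0 + 2·6 + 5·0 = 5
t_33 = 5·5 + 2·0 + 5·6 = 6
t_34 = 5·6 + 2·5 + 5·0 = 5
t_35 = 5·5 + 2·6 + 5·5 = 6
t_36 = 5·6 + 2·5 + 5·6 = 0
t_37 = 5·0 + 2·6 + 5·5 = 2
t_38 = 5·2 + 2·0 + 5·6 = 5
t_39 = 5·5 + 2·2 + 5·0 = 1
t_40 = 5·1 + 2·5 + 5·2 = 4
t_41 = 5·4 + 2·1 + 5·5 = 5
t_42 = 5·5 + 2·4 + 5·1 = 3
t_43 = 5·3 + 2·5 + 5·4 = 3
t_44 = 5·3 + 2·3 + 5·5 = 4
t_45 = 5·4 + 2·3 + 5·3 = 6
t_46 = 5·6 + 2·4 + 5·3 = 4
t_47 = 5·4 + 2·6 + 5·4 = 3
t_48 = 5·3 + 2·4 + 5·6 = 4
t_49 = 5·4 + 2·3 + 5·4 = 4
t_50 = 5·4 + 2·4 + 5·3 = 1
t_51 = 5·1 + 2·4 + 5·4 = 5
t_52 = 5·5 + 2·1 + 5·4 = 5
t_53 = 5·5 + 2·5 + 5·1 = 5
t_54 = 5·5 + 2·5 + 5·5 = 4
t_55 = 5·4 + 2·5 + 5·5 = 6
t_56 = 5·6 + 2·4 + 5·5 = 0
t_57 = 5·0 + 2·6 + 5·4 = 4
t_58 = 5·4 + 2·0 + 5·6 = 1
t_59 = 5·1 + 2·4 + 5·0 = 6
t_60 = 5·6 + 2·1 + 5·4 = 3
t_61 = 5·3 + 2·6 + 5·1 = 4
t_62 = 5·4 + 2·3 + 5·6 = 0
t_63 = 5·0 + 2·4 + 5·3 = 2
t_64 = 5·2 + 2·0 + 5·4 = 2
t_65 = 5·2 + 2·2 + 5·0 = 0
t_66 = 5·0 + 2·2 + 5·2 = 0
t_67 = 5·0 + 2·0 + 5·2 = 3
t_68 = 5·3 + 2·0 + 5·0 = 1
t_69 = 5·1 + 2·3 + 5·0 = 4
t_70 = 5·4 + 2·1 + 5·3 = 2
t_71 = 5·2 + 2·4 + 5·1 = 2
t_72 = 5·2 + 2·2 + 5·4 = 6
t_73 = 5·6 + 2·2 + 5·2 = 2
t_74 = 5·2 + 2·6 + 5·2 = 4
t_75 = 5·4 + 2·2 + 5·6 = 5
t_76 = 5·5 + 2·4 + 5·2 = 1
t_77 = 5·1 + 2·5 + 5·4 = 0
t_78 = 5·0 + 2·1 + 5·5 = 6
t_79 = 5·6 + 2·0 + 5·1 = 0
t_80 = 5·0 + 2·6 + 5·0 = 5
t_81 = 5·5 + 2·0 + 5·6 = 6

6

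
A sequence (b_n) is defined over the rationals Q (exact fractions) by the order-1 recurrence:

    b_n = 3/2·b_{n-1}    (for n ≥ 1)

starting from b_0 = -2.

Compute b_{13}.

-1594323/4096

b_1 = 3/2·-2 = -3
b_2 = 3/2·-3 = -9/2
b_3 = 3/2·-9/2 = -27/4
b_4 = 3/2·-27/4 = -81/8
b_5 = 3/2·-81/8 = -243/16
b_6 = 3/2·-243/16 = -729/32
b_7 = 3/2·-729/32 = -2187/64
b_8 = 3/2·-2187/64 = -6561/128
b_9 = 3/2·-6561/128 = -19683/256
b_10 = 3/2·-19683/256 = -59049/512
b_11 = 3/2·-59049/512 = -177147/1024
b_12 = 3/2·-177147/1024 = -531441/2048
b_13 = 3/2·-531441/2048 = -1594323/4096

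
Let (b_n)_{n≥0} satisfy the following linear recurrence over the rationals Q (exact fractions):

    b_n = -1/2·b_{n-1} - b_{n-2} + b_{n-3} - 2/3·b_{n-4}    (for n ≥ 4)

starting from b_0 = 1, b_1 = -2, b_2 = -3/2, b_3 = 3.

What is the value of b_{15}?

b_4 = -1/2·3 + -1·-3/2 + 1·-2 + -2/3·1 = -8/3
b_5 = -1/2·-8/3 + -1·3 + 1·-3/2 + -2/3·-2 = -11/6
b_6 = -1/2·-11/6 + -1·-8/3 + 1·3 + -2/3·-3/2 = 91/12
b_7 = -1/2·91/12 + -1·-11/6 + 1·-8/3 + -2/3·3 = -53/8
b_8 = -1/2·-53/8 + -1·91/12 + 1·-11/6 + -2/3·-8/3 = -623/144
b_9 = -1/2·-623/144 + -1·-53/8 + 1·91/12 + -2/3·-11/6 = 563/32
b_10 = -1/2·563/32 + -1·-623/144 + 1·-53/8 + -2/3·91/12 = -3101/192
b_11 = -1/2·-3101/192 + -1·563/32 + 1·-623/144 + -2/3·-53/8 = -10861/1152
b_12 = -1/2·-10861/1152 + -1·-3101/192 + 1·563/32 + -2/3·-623/144 = 285763/6912
b_13 = -1/2·285763/6912 + -1·-10861/1152 + 1·-3101/192 + -2/3·563/32 = -540847/13824
b_14 = -1/2·-540847/13824 + -1·285763/6912 + 1·-10861/1152 + -2/3·-3101/192 = -62797/3072
b_15 = -1/2·-62797/3072 + -1·-540847/13824 + 1·285763/6912 + -2/3·-10861/1152 = 5362217/55296

5362217/55296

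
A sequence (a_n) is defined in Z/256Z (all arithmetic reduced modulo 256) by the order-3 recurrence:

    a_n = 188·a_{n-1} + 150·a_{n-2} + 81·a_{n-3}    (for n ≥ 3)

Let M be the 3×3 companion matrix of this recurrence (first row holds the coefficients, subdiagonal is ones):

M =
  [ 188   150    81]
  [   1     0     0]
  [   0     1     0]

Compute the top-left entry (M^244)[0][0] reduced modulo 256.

(M^244)[0][0] is the top entry after applying M 244 times to the unit state (1, 0, 0). Equivalently it is h_{246} for the auxiliary sequence (h_n) obeying the same recurrence with h_2 = 1 and h_i = 0 for 0 ≤ i < 2:
h_3 = 188·1 + 150·0 + 81·0 = 188
h_4 = 188·188 + 150·1 + 81·0 = 166
h_5 = 188·166 + 150·188 + 81·1 = 97
h_6 = 188·97 + 150·166 + 81·188 = 252
h_7 = 188·252 + 150·97 + 81·166 = 108
h_8 = 188·108 + 150·252 + 81·97 = 169
Continuing the recurrence:
  h_9 = 32;  h_10 = 178;  h_11 = 241;  h_12 = 104;  h_13 = 232;  h_14 = 145
  h_15 = 84;  h_16 = 14;  h_17 = 97;  h_18 = 4;  h_19 = 52;  h_20 = 57
  h_21 = 152;  h_22 = 122;  h_23 = 177;  h_24 = 144;  h_25 = 16;  h_26 = 33
  h_27 = 44;  h_28 = 182;  h_29 = 225;  h_30 = 204;  h_31 = 60;  h_32 = 201
  h_33 = 80;  h_34 = 130;  h_35 = 241;  h_36 = 120;  h_37 = 120;  h_38 = 177
  h_39 = 68;  h_40 = 158;  h_41 = 225;  h_42 = 84;  h_43 = 132;  h_44 = 89
  h_45 = 72;  h_46 = 202;  h_47 = 177;  h_48 = 32;  h_49 = 32;  h_50 = 65
  h_51 = 156;  h_52 = 198;  h_53 = 97;  h_54 = 156;  h_55 = 12;  h_56 = 233
  h_57 = 128;  h_58 = 82;  h_59 = 241;  h_60 = 136;  h_61 = 8;  h_62 = 209
  h_63 = 52;  h_64 = 46;  h_65 = 97;  h_66 = 164;  h_67 = 212;  h_68 = 121
  h_69 = 248;  h_70 = 26;  h_71 = 177;  h_72 = 176;  h_73 = 48;  h_74 = 97
  h_75 = 12;  h_76 = 214;  h_77 = 225;  h_78 = 108;  h_79 = 220;  h_80 = 9
  h_81 = 176;  h_82 = 34;  h_83 = 241;  h_84 = 152;  h_85 = 152;  h_86 = 241
  h_87 = 36;  h_88 = 190;  h_89 = 225;  h_90 = 244;  h_91 = 36;  h_92 = 153
  h_93 = 168;  h_94 = 106;  h_95 = 177;  h_96 = 64;  h_97 = 64;  h_98 = 129
  h_99 = 124;  h_100 = 230;  h_101 = 97;  h_102 = 60;  h_103 = 172;  h_104 = 41
  h_105 = 224;  h_106 = 242;  h_107 = 241;  h_108 = 168;  h_109 = 40;  h_110 = 17
  h_111 = 20;  h_112 = 78;  h_113 = 97;  h_114 = 68;  h_115 = 116;  h_116 = 185
  h_117 = 88;  h_118 = 186;  h_119 = 177;  h_120 = 208;  h_121 = 80;  h_122 = 161
  h_123 = 236;  h_124 = 246;  h_125 = 225;  h_126 = 12;  h_127 = 124;  h_128 = 73
  h_129 = 16;  h_130 = 194;  h_131 = 241;  h_132 = 184;  h_133 = 184;  h_134 = 49
  h_135 = 4;  h_136 = 222;  h_137 = 225;  h_138 = 148;  h_139 = 196;  h_140 = 217
  h_141 = 8;  h_142 = 10;  h_143 = 177;  h_144 = 96;  h_145 = 96;  h_146 = 193
  h_147 = 92;  h_148 = 6;  h_149 = 97;  h_150 = 220;  h_151 = 76;  h_152 = 105
  h_153 = 64;  h_154 = 146;  h_155 = 241;  h_156 = 200;  h_157 = 72;  h_158 = 81
  h_159 = 244;  h_160 = 110;  h_161 = 97;  h_162 = 228;  h_163 = 20;  h_164 = 249
  h_165 = 184;  h_166 = 90;  h_167 = 177;  h_168 = 240;  h_169 = 112;  h_170 = 225
  h_171 = 204;  h_172 = 22;  h_173 = 225;  h_174 = 172;  h_175 = 28;  h_176 = 137
  h_177 = 112;  h_178 = 98;  h_179 = 241;  h_180 = 216;  h_181 = 216;  h_182 = 113
  h_183 = 228;  h_184 = 254;  h_185 = 225;  h_186 = 52;  h_187 = 100;  h_188 = 25
  h_189 = 104;  h_190 = 170;  h_191 = 177;  h_192 = 128;  h_193 = 128;  h_194 = 1
  h_195 = 60;  h_196 = 38;  h_197 = 97;  h_198 = 124;  h_199 = 236;  h_200 = 169
  h_201 = 160;  h_202 = 50;  h_203 = 241;  h_204 = 232;  h_205 = 104;  h_206 = 145
  h_207 = 212;  h_208 = 142;  h_209 = 97;  h_210 = 132;  h_211 = 180;  h_212 = 57
  h_213 = 24;  h_214 = 250;  h_215 = 177;  h_216 = 16;  h_217 = 144;  h_218 = 33
  h_219 = 172;  h_220 = 54;  h_221 = 225;  h_222 = 76;  h_223 = 188;  h_224 = 201
  h_225 = 208;  h_226 = 2;  h_227 = 241;  h_228 = 248;  h_229 = 248;  h_230 = 177
  h_231 = 196;  h_232 = 30;  h_233 = 225;  h_234 = 212;  h_235 = 4;  h_236 = 89
  h_237 = 200;  h_238 = 74;  h_239 = 177;  h_240 = 160;  h_241 = 160;  h_242 = 65
  h_243 = 28;  h_244 = 70
h_245 = 188·70 + 150·28 + 81·65 = 97
h_246 = 188·97 + 150·70 + 81·28 = 28

28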